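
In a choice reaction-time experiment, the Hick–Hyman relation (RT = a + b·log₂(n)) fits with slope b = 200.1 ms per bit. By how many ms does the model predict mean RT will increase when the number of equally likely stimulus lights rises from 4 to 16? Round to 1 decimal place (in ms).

The intercept a cancels: ΔRT = b·(log₂ n₂ − log₂ n₁) = b·log₂(n₂/n₁).
log₂(16) − log₂(4) = log₂(16/4) = log₂(4) = 2.
ΔRT = 200.1 × 2.0000 = 400.200 ms.

400.2 ms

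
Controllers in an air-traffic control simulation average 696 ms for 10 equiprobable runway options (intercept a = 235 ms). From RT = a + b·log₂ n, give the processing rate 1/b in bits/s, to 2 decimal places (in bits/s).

Choice component = 696 − 235 = 461 ms over log₂(10) = 3.3219 bits.
b = 461 / 3.3219 = 138.775 ms/bit, so 1/b = 7.206 bits/s.

7.21 bits/s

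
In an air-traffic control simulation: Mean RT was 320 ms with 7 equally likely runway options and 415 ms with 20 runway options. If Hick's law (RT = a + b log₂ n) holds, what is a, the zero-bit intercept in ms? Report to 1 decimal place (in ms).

143.9 ms

The slope on a log₂ axis is (415 − 320) / (4.3219 − 2.8074) = 62.724 ms/bit.
Intercept: a = 320 − 62.724·log₂(7) = 143.912 ms.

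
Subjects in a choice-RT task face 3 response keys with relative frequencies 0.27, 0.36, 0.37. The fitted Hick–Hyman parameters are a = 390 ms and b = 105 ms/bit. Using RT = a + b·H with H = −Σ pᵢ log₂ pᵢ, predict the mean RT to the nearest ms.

Entropy contributions −pᵢ log₂ pᵢ: 0.5100, 0.5306, 0.5307; sum H = 1.5714 bits.
RT = a + bH = 390 + 105·1.5714 = 554.99 ms.

555 ms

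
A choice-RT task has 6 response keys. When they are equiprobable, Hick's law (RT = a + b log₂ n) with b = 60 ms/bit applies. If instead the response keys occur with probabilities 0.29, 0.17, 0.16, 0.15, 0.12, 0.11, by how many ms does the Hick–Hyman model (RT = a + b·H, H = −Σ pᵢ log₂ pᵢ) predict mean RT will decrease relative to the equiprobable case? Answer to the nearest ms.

Equiprobable entropy H₀ = log₂ 6 = 2.5850 bits.
Skewed entropy H = −Σ pᵢ log₂ pᵢ = 2.5034 bits.
ΔRT = b·(H₀ − H) = 60 × 0.0816 = 4.89 ms.

5 ms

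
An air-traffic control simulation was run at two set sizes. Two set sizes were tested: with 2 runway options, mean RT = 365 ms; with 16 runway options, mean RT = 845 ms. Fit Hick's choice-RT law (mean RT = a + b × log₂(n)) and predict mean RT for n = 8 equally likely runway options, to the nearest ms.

685 ms

With log₂ n on the abscissa the relation is linear; from the two conditions:
  b = (845 − 365) / (log₂ 16 − log₂ 2) = 480 / (4 − 1) = 160 ms/bit
  a = 365 − 160 × 1 = 205 ms
Then RT(8) = 205 + 160 × log₂ 8 = 205 + 160 × 3 ≈ 685.000 ms.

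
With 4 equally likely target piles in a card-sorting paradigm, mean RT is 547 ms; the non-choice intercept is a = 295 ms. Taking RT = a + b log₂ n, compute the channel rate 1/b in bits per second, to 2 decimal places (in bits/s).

7.94 bits/s

Choice component = 547 − 295 = 252 ms over log₂(4) = 2 bits.
b = 252 / 2 = 126.000 ms/bit, so 1/b = 7.937 bits/s.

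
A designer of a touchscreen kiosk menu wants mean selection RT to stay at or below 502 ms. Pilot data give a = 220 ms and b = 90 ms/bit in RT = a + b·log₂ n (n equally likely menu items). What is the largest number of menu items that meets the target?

Information budget: (502 − 220)/90 = 3.1333 bits, so n ≤ 2^3.1333 = 8.775 → at most 8.

8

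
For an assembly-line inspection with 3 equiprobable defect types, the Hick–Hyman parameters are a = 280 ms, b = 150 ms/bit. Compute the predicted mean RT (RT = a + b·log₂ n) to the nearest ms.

518 ms

log₂(3) = 1.5850 bits, so RT = 280 + 150 × 1.5850 ≈ 517.744 ms.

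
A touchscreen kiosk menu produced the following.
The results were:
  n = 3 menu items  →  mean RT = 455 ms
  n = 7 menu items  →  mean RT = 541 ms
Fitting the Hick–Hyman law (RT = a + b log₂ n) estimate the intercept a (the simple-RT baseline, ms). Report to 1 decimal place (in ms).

343.5 ms

Slope: b = (541 − 455) / (log₂ 7 − log₂ 3) = 86/1.2224 = 70.354 ms/bit.
Intercept: a = 455 − 70.354·log₂(3) = 343.492 ms.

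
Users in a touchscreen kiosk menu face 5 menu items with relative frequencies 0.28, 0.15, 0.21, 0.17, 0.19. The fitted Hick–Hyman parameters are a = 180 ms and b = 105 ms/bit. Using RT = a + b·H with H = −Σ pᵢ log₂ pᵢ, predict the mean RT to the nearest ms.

420 ms

H = 0.28·log₂(1/0.28) + 0.15·log₂(1/0.15) + 0.21·log₂(1/0.21) + 0.17·log₂(1/0.17) + 0.19·log₂(1/0.19) = 2.2874 bits.
RT = 180 + 105 × 2.2874 = 420.18 ms.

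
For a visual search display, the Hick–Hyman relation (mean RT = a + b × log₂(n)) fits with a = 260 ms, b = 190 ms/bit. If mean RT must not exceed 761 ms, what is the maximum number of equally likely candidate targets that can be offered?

Set 260 + 190·log₂ n ≤ 761 → log₂ n ≤ (761 − 260)/190 = 2.6368.
So n ≤ 2^2.6368 = 6.220; the largest integer n is 6.

6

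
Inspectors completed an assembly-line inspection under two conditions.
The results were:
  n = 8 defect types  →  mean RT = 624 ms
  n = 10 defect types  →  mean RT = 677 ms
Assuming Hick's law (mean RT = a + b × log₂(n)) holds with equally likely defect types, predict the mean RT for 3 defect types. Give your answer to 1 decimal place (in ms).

391.0 ms

RT is linear in log₂ n, so two points fix the line:
  b = (677 − 624) / (log₂ 10 − log₂ 8) = 53 / (3.3219 − 3) = 164.633 ms/bit
  a = 624 − 164.633 × 3 = 130.101 ms
Then RT(3) = 130.101 + 164.633 × log₂ 3 = 130.101 + 164.633 × 1.5850 ≈ 391.038 ms.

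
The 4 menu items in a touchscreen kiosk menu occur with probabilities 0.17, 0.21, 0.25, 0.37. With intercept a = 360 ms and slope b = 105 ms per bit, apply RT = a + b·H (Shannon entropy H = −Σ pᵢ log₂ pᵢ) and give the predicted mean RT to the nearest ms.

Entropy contributions −pᵢ log₂ pᵢ: 0.4346, 0.4728, 0.5000, 0.5307; sum H = 1.9381 bits.
RT = a + bH = 360 + 105·1.9381 = 563.50 ms.

564 ms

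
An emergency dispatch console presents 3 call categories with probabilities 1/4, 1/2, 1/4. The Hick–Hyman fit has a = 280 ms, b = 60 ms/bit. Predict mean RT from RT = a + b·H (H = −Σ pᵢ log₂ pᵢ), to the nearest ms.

Each term −pᵢ log₂ pᵢ: 0.25·2 + 0.5·1 + 0.25·2; summed, H = 1.500 bits.
Mean RT = a + bH = 280 + 60·1.500 = 370.00 ms.

370 ms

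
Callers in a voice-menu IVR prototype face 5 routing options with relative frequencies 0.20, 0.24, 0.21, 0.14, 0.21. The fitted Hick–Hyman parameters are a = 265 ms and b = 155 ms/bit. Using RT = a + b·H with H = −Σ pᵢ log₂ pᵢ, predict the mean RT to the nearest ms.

H = 0.20·log₂(1/0.20) + 0.24·log₂(1/0.24) + 0.21·log₂(1/0.21) + 0.14·log₂(1/0.14) + 0.21·log₂(1/0.21) = 2.3013 bits.
RT = 265 + 155 × 2.3013 = 621.70 ms.

622 ms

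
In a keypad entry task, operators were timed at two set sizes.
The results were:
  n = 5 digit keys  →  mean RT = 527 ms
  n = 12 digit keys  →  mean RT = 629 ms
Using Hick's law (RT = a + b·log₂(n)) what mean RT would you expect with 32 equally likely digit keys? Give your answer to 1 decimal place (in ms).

Solve the two-equation system in a and b:
  b = (629 − 527) / (log₂ 12 − log₂ 5) = 102 / (3.5850 − 2.3219) = 80.758 ms/bit
  a = 527 − 80.758 × 2.3219 = 339.486 ms
Then RT(32) = 339.486 + 80.758 × log₂ 32 = 339.486 + 80.758 × 5 ≈ 743.275 ms.

743.3 ms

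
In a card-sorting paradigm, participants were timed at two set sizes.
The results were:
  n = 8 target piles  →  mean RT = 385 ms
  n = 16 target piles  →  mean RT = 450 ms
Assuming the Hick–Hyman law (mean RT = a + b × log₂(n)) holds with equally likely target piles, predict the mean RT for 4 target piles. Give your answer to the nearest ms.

With log₂ n on the abscissa the relation is linear; from the two conditions:
  b = (450 − 385) / (log₂ 16 − log₂ 8) = 65 / (4 − 3) = 65 ms/bit
  a = 385 − 65 × 3 = 190 ms
Then RT(4) = 190 + 65 × log₂ 4 = 190 + 65 × 2 ≈ 320.000 ms.

320 ms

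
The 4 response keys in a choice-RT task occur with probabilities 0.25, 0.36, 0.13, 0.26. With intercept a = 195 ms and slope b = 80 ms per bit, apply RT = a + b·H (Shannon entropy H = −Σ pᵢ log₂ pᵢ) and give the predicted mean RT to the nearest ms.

Entropy contributions −pᵢ log₂ pᵢ: 0.5000, 0.5306, 0.3826, 0.5053; sum H = 1.9185 bits.
RT = a + bH = 195 + 80·1.9185 = 348.48 ms.

348 ms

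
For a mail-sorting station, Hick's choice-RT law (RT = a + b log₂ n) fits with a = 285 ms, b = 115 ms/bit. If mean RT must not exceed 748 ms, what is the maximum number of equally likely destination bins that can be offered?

115·log₂ n ≤ 748 − 285 = 463, giving log₂ n ≤ 4.0261 and n ≤ 16.292. The largest whole number is 16.

16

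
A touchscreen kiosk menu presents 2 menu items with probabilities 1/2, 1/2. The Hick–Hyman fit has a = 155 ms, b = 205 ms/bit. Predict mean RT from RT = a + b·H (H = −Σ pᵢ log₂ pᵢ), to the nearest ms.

360 ms

H = −Σ pᵢ log₂ pᵢ = 0.5·1 + 0.5·1 = 1.000 bits.
RT = 155 + 205 × 1.000 = 360.00 ms.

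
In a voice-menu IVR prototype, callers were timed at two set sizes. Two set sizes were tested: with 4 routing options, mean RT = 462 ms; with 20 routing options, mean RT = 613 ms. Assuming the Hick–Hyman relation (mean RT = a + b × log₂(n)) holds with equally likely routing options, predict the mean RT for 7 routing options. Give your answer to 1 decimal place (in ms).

RT is linear in log₂ n, so two points fix the line:
  b = (613 − 462) / (log₂ 20 − log₂ 4) = 151 / (4.3219 − 2) = 65.032 ms/bit
  a = 462 − 65.032 × 2 = 331.936 ms
Then RT(7) = 331.936 + 65.032 × log₂ 7 = 331.936 + 65.032 × 2.8074 ≈ 514.504 ms.

514.5 ms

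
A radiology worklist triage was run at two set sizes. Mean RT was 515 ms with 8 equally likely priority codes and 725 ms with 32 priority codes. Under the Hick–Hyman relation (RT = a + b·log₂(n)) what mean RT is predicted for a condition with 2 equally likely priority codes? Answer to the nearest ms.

305 ms

RT is linear in log₂ n, so two points fix the line:
  b = (725 − 515) / (log₂ 32 − log₂ 8) = 210 / (5 − 3) = 105 ms/bit
  a = 515 − 105 × 3 = 200 ms
Then RT(2) = 200 + 105 × log₂ 2 = 200 + 105 × 1 ≈ 305.000 ms.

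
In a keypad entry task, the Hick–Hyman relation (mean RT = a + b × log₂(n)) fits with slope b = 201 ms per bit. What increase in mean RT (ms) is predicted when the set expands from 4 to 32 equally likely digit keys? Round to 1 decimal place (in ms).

The intercept a cancels: ΔRT = b·(log₂ n₂ − log₂ n₁) = b·log₂(n₂/n₁).
log₂(32) − log₂(4) = log₂(32/4) = log₂(8) = 3.
ΔRT = 201 × 3.0000 = 603.000 ms.

603.0 ms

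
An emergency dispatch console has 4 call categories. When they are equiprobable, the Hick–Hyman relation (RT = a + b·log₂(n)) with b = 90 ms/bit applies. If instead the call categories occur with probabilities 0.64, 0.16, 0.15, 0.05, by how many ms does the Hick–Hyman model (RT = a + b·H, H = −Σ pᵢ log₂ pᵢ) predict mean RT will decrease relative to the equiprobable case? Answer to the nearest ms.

48 ms

Equiprobable entropy H₀ = log₂ 4 = 2.0000 bits.
Skewed entropy H = −Σ pᵢ log₂ pᵢ = 1.4617 bits.
ΔRT = b·(H₀ − H) = 90 × 0.5383 = 48.44 ms.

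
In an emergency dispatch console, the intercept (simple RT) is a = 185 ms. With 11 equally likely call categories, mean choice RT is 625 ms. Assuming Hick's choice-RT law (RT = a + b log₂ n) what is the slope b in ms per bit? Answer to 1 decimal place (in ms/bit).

log₂(11) = 3.4594 bits.
b = (RT − a)/log₂ n = (625 − 185) / 3.4594 = 127.189 ms/bit.

127.2 ms/bit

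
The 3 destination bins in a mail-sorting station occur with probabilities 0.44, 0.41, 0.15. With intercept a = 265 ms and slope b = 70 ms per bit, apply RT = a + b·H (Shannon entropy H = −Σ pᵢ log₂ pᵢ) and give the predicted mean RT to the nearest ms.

H = 0.44·log₂(1/0.44) + 0.41·log₂(1/0.41) + 0.15·log₂(1/0.15) = 1.4591 bits.
RT = 265 + 70 × 1.4591 = 367.14 ms.

367 ms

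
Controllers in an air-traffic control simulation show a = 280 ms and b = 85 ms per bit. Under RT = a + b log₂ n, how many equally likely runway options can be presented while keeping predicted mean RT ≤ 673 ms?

Set 280 + 85·log₂ n ≤ 673 → log₂ n ≤ (673 − 280)/85 = 4.6235.
So n ≤ 2^4.6235 = 24.650; the largest integer n is 24.

24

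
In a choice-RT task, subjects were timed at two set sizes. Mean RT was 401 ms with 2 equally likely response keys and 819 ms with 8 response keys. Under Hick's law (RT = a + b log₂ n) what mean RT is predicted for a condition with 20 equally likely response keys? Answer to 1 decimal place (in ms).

Solve the two-equation system in a and b:
  b = (819 − 401) / (log₂ 8 − log₂ 2) = 418 / (3 − 1) = 209.000 ms/bit
  a = 401 − 209.000 × 1 = 192.000 ms
Then RT(20) = 192.000 + 209.000 × log₂ 20 = 192.000 + 209.000 × 4.3219 ≈ 1095.283 ms.

1095.3 ms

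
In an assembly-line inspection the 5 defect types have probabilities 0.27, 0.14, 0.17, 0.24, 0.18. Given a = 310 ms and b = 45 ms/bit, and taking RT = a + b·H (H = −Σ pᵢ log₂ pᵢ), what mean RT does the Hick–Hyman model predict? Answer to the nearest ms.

413 ms

Entropy contributions −pᵢ log₂ pᵢ: 0.5100, 0.3971, 0.4346, 0.4941, 0.4453; sum H = 2.2812 bits.
RT = a + bH = 310 + 45·2.2812 = 412.65 ms.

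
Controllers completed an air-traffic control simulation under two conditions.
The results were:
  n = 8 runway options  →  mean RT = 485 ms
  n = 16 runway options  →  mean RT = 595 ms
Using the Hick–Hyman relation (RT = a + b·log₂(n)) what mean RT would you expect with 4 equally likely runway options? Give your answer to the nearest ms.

375 ms

Fit slope and intercept:
  b = (595 − 485) / (log₂ 16 − log₂ 8) = 110 / (4 − 3) = 110 ms/bit
  a = 485 − 110 × 3 = 155 ms
Then RT(4) = 155 + 110 × log₂ 4 = 155 + 110 × 2 ≈ 375.000 ms.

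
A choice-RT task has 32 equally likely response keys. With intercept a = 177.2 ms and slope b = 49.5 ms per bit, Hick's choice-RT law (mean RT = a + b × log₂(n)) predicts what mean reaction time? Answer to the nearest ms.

425 ms

log₂(32) = 5 bits, so RT = 177.2 + 49.5 × 5 ≈ 424.700 ms.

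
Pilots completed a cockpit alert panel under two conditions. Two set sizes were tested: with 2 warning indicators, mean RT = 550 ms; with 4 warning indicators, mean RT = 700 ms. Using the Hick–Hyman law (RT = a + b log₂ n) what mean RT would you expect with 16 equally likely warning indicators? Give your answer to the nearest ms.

1000 ms

RT is linear in log₂ n, so two points fix the line:
  b = (700 − 550) / (log₂ 4 − log₂ 2) = 150 / (2 − 1) = 150 ms/bit
  a = 550 − 150 × 1 = 400 ms
Then RT(16) = 400 + 150 × log₂ 16 = 400 + 150 × 4 ≈ 1000.000 ms.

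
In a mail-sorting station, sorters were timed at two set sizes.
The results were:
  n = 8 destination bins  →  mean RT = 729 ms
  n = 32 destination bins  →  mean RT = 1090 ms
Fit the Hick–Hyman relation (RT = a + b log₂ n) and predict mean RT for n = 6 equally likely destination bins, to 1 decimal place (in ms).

Fit slope and intercept:
  b = (1090 − 729) / (log₂ 32 − log₂ 8) = 361 / (5 − 3) = 180.500 ms/bit
  a = 729 − 180.500 × 3 = 187.500 ms
Then RT(6) = 187.500 + 180.500 × log₂ 6 = 187.500 + 180.500 × 2.5850 ≈ 654.086 ms.

654.1 ms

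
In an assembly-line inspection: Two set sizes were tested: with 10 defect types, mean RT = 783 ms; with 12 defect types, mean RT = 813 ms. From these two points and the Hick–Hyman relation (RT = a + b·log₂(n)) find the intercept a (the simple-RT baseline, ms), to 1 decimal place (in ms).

404.1 ms

The slope on a log₂ axis is (813 − 783) / (3.5850 − 3.3219) = 114.054 ms/bit.
Intercept: a = 783 − 114.054·log₂(10) = 404.122 ms.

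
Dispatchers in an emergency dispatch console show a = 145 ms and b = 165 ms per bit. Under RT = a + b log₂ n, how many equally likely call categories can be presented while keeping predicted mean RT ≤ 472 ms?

165·log₂ n ≤ 472 − 145 = 327, giving log₂ n ≤ 1.9818 and n ≤ 3.950. The largest whole number is 3.

3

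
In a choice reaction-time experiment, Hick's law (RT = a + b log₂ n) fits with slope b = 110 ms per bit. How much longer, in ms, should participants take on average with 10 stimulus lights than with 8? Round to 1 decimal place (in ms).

ΔRT = (a + b log₂ n₂) − (a + b log₂ n₁) = b·(log₂ n₂ − log₂ n₁).
log₂(10) − log₂(8) = 3.3219 − 3 = 0.3219.
ΔRT = 110 × 0.3219 = 35.412 ms.

35.4 ms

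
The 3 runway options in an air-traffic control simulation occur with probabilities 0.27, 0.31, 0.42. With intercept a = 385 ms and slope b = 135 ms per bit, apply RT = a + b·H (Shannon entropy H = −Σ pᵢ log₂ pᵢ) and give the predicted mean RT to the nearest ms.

H = 0.27·log₂(1/0.27) + 0.31·log₂(1/0.31) + 0.42·log₂(1/0.42) = 1.5595 bits.
RT = 385 + 135 × 1.5595 = 595.53 ms.

596 ms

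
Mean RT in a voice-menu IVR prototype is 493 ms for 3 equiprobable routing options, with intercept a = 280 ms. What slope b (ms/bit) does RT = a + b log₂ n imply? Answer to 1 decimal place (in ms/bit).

3 alternatives carry log₂ 3 = 1.5850 bits; the choice cost is 493 − 280 = 213 ms, so b = 213/1.5850 = 134.388 ms/bit.

134.4 ms/bit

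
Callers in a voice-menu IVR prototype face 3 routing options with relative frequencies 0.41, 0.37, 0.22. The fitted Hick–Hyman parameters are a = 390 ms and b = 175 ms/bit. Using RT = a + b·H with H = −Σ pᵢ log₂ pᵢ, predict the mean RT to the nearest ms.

659 ms

Entropy contributions −pᵢ log₂ pᵢ: 0.5274, 0.5307, 0.4806; sum H = 1.5387 bits.
RT = a + bH = 390 + 175·1.5387 = 659.27 ms.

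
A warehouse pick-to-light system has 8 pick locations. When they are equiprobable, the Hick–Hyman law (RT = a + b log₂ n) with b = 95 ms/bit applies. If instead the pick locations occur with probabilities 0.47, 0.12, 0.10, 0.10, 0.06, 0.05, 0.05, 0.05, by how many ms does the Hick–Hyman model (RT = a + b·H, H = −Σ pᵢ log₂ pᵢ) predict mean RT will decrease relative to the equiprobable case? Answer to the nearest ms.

54 ms

The RT saving is b·ΔH. Equiprobable H₀ = log₂(8) = 3.0000 bits; with the given probabilities H = 2.4352 bits.
b·(H₀ − H) = 95 × (3.0000 − 2.4352) = 53.65 ms.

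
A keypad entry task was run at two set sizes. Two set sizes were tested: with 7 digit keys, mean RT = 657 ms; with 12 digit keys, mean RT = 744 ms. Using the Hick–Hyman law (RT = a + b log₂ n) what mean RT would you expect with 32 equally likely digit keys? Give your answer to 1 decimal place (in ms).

902.3 ms

Solve the two-equation system in a and b:
  b = (744 − 657) / (log₂ 12 − log₂ 7) = 87 / (3.5850 − 2.8074) = 111.882 ms/bit
  a = 657 − 111.882 × 2.8074 = 342.909 ms
Then RT(32) = 342.909 + 111.882 × log₂ 32 = 342.909 + 111.882 × 5 ≈ 902.317 ms.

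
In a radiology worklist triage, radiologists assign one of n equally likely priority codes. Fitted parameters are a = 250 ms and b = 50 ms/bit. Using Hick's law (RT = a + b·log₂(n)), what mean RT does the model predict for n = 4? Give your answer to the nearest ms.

log₂(4) = 2 bits, so RT = 250 + 50 × 2 ≈ 350.000 ms.

350 ms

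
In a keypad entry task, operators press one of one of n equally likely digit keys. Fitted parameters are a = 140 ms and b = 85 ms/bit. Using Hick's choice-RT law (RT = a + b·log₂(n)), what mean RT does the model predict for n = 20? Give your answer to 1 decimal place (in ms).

log₂(20) = 4.3219 bits, so RT = 140 + 85 × 4.3219 ≈ 507.364 ms.

507.4 ms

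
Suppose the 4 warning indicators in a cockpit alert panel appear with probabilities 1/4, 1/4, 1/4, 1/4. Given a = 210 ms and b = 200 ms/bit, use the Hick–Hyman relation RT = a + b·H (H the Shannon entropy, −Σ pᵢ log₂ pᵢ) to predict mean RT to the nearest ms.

610 ms

H = −Σ pᵢ log₂ pᵢ = 0.25·2 + 0.25·2 + 0.25·2 + 0.25·2 = 2.000 bits.
RT = 210 + 200 × 2.000 = 610.00 ms.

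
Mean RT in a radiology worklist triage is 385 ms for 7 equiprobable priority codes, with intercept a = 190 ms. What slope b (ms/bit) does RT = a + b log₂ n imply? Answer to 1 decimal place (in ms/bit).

69.5 ms/bit

b = (385 − 190) / log₂(7) = 195 / 2.8074 = 69.460 ms/bit.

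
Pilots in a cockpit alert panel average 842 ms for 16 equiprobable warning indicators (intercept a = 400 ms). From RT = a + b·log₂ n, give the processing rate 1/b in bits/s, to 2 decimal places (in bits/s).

9.05 bits/s

b = (842 − 400)/log₂ 16 = 442/4 = 110.500 ms per bit = 0.11050 s/bit; the reciprocal is 9.050 bits/s.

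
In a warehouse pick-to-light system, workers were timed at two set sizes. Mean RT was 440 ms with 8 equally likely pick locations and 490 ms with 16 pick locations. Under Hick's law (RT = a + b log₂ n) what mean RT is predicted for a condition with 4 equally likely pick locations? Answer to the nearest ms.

RT is linear in log₂ n, so two points fix the line:
  b = (490 − 440) / (log₂ 16 − log₂ 8) = 50 / (4 − 3) = 50 ms/bit
  a = 440 − 50 × 3 = 290 ms
Then RT(4) = 290 + 50 × log₂ 4 = 290 + 50 × 2 ≈ 390.000 ms.

390 ms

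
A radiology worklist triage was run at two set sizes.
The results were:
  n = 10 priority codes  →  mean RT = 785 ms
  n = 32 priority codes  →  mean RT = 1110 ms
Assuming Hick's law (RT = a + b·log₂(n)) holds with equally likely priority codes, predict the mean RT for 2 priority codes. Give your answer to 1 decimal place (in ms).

Fit slope and intercept:
  b = (1110 − 785) / (log₂ 32 − log₂ 10) = 325 / (5 − 3.3219) = 193.675 ms/bit
  a = 785 − 193.675 × 3.3219 = 141.627 ms
Then RT(2) = 141.627 + 193.675 × log₂ 2 = 141.627 + 193.675 × 1 ≈ 335.301 ms.

335.3 ms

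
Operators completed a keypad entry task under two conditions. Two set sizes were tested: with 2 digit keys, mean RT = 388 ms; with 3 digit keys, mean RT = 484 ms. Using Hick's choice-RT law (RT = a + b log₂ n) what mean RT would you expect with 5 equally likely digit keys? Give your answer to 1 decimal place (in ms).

604.9 ms

Solve the two-equation system in a and b:
  b = (484 − 388) / (log₂ 3 − log₂ 2) = 96 / (1.5850 − 1) = 164.113 ms/bit
  a = 388 − 164.113 × 1 = 223.887 ms
Then RT(5) = 223.887 + 164.113 × log₂ 5 = 223.887 + 164.113 × 2.3219 ≈ 604.946 ms.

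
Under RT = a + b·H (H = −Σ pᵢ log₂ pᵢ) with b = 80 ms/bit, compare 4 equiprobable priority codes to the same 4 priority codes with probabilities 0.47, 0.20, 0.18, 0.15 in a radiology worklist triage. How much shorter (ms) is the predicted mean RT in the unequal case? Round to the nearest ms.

13 ms

The RT saving is b·ΔH. Equiprobable H₀ = log₂(4) = 2.0000 bits; with the given probabilities H = 1.8322 bits.
b·(H₀ − H) = 80 × (2.0000 − 1.8322) = 13.42 ms.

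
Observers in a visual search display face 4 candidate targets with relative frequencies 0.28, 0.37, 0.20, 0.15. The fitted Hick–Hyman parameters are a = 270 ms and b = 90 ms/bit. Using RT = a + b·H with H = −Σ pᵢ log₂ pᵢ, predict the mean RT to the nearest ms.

Entropy contributions −pᵢ log₂ pᵢ: 0.5142, 0.5307, 0.4644, 0.4105; sum H = 1.9199 bits.
RT = a + bH = 270 + 90·1.9199 = 442.79 ms.

443 ms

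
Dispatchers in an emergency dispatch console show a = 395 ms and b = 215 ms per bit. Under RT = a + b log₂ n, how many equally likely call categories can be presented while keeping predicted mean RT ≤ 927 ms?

215·log₂ n ≤ 927 − 395 = 532, giving log₂ n ≤ 2.4744 and n ≤ 5.557. The largest whole number is 5.

5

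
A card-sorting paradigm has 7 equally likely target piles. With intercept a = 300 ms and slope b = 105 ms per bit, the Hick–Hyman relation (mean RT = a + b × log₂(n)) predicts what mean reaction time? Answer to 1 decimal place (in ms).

log₂(7) = 2.8074 bits, so RT = 300 + 105 × 2.8074 ≈ 594.772 ms.

594.8 ms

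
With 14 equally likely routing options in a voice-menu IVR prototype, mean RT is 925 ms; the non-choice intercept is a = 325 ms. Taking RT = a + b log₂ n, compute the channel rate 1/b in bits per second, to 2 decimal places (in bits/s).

6.35 bits/s

b = (925 − 325)/log₂ 14 = 600/3.8074 = 157.590 ms per bit = 0.15759 s/bit; the reciprocal is 6.346 bits/s.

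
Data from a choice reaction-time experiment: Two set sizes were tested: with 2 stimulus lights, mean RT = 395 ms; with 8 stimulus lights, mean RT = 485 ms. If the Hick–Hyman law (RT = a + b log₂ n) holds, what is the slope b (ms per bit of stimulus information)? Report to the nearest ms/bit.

The slope on a log₂ axis is (485 − 395) / (3 − 1) = 45 ms/bit.

45 ms/bit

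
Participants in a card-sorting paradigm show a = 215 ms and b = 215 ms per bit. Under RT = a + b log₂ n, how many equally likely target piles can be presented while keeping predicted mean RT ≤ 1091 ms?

Information budget: (1091 − 215)/215 = 4.0744 bits, so n ≤ 2^4.0744 = 16.847 → at most 16.

16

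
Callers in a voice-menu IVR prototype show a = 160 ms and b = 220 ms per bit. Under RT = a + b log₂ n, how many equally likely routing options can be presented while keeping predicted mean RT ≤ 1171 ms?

220·log₂ n ≤ 1171 − 160 = 1011, giving log₂ n ≤ 4.5955 and n ≤ 24.175. The largest whole number is 24.

24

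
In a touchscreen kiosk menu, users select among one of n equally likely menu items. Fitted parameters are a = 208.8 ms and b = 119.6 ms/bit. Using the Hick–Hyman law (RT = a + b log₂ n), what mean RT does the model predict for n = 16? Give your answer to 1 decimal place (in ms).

687.2 ms

log₂(16) = 4 bits, so RT = 208.8 + 119.6 × 4 ≈ 687.200 ms.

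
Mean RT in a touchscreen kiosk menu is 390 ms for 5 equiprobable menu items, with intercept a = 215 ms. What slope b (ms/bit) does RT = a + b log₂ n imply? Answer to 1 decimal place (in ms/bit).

5 alternatives carry log₂ 5 = 2.3219 bits; the choice cost is 390 − 215 = 175 ms, so b = 175/2.3219 = 75.368 ms/bit.

75.4 ms/bit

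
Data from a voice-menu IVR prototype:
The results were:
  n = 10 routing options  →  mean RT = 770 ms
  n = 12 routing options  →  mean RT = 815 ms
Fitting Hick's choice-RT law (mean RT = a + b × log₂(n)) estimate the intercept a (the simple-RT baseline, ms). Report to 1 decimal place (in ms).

201.7 ms

b = (RT₂ − RT₁)/(log₂ n₂ − log₂ n₁) = (815 − 770)/(3.5850 − 3.3219) = 171.080 ms/bit.
a = RT₁ − b·log₂ n₁ = 770 − 171.080 × 3.3219 = 201.684 ms.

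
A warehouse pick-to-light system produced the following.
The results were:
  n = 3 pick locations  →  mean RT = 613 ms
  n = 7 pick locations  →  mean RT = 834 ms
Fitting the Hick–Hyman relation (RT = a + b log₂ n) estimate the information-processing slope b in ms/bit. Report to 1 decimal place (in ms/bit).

180.8 ms/bit

b = (RT₂ − RT₁)/(log₂ n₂ − log₂ n₁) = (834 − 613)/(2.8074 − 1.5850) = 180.793 ms/bit.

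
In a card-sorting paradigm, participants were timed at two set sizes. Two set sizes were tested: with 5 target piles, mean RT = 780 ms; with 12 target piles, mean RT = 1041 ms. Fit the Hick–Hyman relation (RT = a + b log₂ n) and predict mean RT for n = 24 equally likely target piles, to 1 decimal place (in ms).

Solve the two-equation system in a and b:
  b = (1041 − 780) / (log₂ 12 − log₂ 5) = 261 / (3.5850 − 2.3219) = 206.645 ms/bit
  a = 780 − 206.645 × 2.3219 = 300.185 ms
Then RT(24) = 300.185 + 206.645 × log₂ 24 = 300.185 + 206.645 × 4.5850 ≈ 1247.645 ms.

1247.6 ms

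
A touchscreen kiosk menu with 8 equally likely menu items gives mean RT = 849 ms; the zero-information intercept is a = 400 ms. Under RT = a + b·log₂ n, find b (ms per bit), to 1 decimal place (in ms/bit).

149.7 ms/bit

b = (849 − 400) / log₂(8) = 449 / 3 = 149.667 ms/bit.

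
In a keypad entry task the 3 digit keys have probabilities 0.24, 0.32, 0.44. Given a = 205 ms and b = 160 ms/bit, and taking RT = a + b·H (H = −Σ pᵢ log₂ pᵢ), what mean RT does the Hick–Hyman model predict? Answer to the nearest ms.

Entropy contributions −pᵢ log₂ pᵢ: 0.4941, 0.5260, 0.5211; sum H = 1.5413 bits.
RT = a + bH = 205 + 160·1.5413 = 451.61 ms.

452 ms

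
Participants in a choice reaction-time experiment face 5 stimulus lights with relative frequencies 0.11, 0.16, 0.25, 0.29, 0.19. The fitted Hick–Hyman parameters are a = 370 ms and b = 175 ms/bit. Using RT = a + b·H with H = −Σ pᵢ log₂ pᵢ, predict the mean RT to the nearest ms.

H = 0.11·log₂(1/0.11) + 0.16·log₂(1/0.16) + 0.25·log₂(1/0.25) + 0.29·log₂(1/0.29) + 0.19·log₂(1/0.19) = 2.2464 bits.
RT = 370 + 175 × 2.2464 = 763.13 ms.

763 ms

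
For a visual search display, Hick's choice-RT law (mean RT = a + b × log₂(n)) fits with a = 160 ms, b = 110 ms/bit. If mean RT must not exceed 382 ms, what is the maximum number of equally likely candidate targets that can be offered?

4

Information budget: (382 − 160)/110 = 2.0182 bits, so n ≤ 2^2.0182 = 4.051 → at most 4.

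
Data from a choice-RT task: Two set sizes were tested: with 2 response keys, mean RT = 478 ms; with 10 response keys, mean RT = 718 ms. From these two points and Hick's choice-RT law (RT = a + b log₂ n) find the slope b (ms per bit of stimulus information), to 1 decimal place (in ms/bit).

103.4 ms/bit

The slope on a log₂ axis is (718 − 478) / (3.3219 − 1) = 103.362 ms/bit.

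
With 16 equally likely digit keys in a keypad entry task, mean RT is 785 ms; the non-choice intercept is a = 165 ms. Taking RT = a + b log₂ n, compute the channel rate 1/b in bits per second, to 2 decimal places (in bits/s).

6.45 bits/s

b = (785 − 165)/log₂ 16 = 620/4 = 155.000 ms per bit = 0.15500 s/bit; the reciprocal is 6.452 bits/s.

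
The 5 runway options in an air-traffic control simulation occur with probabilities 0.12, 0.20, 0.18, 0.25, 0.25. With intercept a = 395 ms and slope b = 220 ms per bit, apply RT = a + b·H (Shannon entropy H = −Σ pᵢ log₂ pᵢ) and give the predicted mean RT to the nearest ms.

Entropy contributions −pᵢ log₂ pᵢ: 0.3671, 0.4644, 0.4453, 0.5000, 0.5000; sum H = 2.2768 bits.
RT = a + bH = 395 + 220·2.2768 = 895.89 ms.

896 ms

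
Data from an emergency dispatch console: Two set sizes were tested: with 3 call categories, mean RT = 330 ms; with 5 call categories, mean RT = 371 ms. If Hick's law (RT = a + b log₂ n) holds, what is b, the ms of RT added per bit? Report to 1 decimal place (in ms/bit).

Slope: b = (371 − 330) / (log₂ 5 − log₂ 3) = 41/0.7370 = 55.634 ms/bit.

55.6 ms/bit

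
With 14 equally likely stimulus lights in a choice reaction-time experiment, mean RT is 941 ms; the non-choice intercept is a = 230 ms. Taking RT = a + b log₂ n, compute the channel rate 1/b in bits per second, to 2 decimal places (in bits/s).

Choice component = 941 − 230 = 711 ms over log₂(14) = 3.8074 bits.
b = 711 / 3.8074 = 186.744 ms/bit, so 1/b = 5.355 bits/s.

5.35 bits/s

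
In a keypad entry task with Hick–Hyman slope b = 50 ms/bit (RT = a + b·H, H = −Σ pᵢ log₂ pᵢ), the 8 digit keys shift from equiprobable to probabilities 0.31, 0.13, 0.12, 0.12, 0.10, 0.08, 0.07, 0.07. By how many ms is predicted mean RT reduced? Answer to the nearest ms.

Equiprobable entropy H₀ = log₂ 8 = 3.0000 bits.
Skewed entropy H = −Σ pᵢ log₂ pᵢ = 2.8014 bits.
ΔRT = b·(H₀ − H) = 50 × 0.1986 = 9.93 ms.

10 ms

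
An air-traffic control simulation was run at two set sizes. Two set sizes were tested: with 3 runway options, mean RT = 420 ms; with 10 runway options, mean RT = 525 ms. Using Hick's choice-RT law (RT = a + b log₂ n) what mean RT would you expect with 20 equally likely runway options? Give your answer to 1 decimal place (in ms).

585.5 ms

Fit slope and intercept:
  b = (525 − 420) / (log₂ 10 − log₂ 3) = 105 / (3.3219 − 1.5850) = 60.450 ms/bit
  a = 420 − 60.450 × 1.5850 = 324.189 ms
Then RT(20) = 324.189 + 60.450 × log₂ 20 = 324.189 + 60.450 × 4.3219 ≈ 585.450 ms.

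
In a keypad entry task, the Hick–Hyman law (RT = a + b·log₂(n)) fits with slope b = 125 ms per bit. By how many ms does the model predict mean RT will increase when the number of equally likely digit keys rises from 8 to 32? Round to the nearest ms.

Only the slope matters, since a is common to both: ΔRT = b·log₂(n₂/n₁).
log₂(32) − log₂(8) = log₂(32/8) = log₂(4) = 2.
ΔRT = 125 × 2.0000 = 250.000 ms.

250 ms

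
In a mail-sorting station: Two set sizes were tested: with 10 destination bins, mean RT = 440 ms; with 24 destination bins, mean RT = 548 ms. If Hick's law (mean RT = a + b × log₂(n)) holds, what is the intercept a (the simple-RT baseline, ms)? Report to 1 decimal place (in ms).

Slope: b = (548 − 440) / (log₂ 24 − log₂ 10) = 108/1.2630 = 85.508 ms/bit.
Intercept: a = 440 − 85.508·log₂(10) = 155.947 ms.

155.9 ms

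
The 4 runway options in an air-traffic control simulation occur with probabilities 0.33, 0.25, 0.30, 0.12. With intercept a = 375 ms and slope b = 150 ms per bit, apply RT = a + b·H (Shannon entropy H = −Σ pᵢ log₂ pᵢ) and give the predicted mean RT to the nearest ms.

662 ms

H = 0.33·log₂(1/0.33) + 0.25·log₂(1/0.25) + 0.30·log₂(1/0.30) + 0.12·log₂(1/0.12) = 1.9160 bits.
RT = 375 + 150 × 1.9160 = 662.40 ms.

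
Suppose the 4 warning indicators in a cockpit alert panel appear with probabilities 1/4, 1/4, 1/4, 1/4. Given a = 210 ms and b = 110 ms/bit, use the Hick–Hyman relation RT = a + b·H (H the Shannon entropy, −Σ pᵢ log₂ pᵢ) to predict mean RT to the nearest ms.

H = −Σ pᵢ log₂ pᵢ = 0.25·2 + 0.25·2 + 0.25·2 + 0.25·2 = 2.000 bits.
RT = 210 + 110 × 2.000 = 430.00 ms.

430 ms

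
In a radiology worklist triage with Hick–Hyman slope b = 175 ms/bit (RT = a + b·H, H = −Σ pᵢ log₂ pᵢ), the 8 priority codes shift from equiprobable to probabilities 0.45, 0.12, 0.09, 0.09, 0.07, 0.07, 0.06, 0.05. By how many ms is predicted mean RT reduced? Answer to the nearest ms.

The RT saving is b·ΔH. Equiprobable H₀ = log₂(8) = 3.0000 bits; with the given probabilities H = 2.5075 bits.
b·(H₀ − H) = 175 × (3.0000 − 2.5075) = 86.18 ms.

86 ms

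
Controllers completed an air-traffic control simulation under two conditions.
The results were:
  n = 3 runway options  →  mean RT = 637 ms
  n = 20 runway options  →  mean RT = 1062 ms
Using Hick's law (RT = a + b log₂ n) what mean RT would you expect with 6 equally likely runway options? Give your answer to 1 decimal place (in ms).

792.3 ms

With log₂ n on the abscissa the relation is linear; from the two conditions:
  b = (1062 − 637) / (log₂ 20 − log₂ 3) = 425 / (4.3219 − 1.5850) = 155.281 ms/bit
  a = 637 − 155.281 × 1.5850 = 390.885 ms
Then RT(6) = 390.885 + 155.281 × log₂ 6 = 390.885 + 155.281 × 2.5850 ≈ 792.281 ms.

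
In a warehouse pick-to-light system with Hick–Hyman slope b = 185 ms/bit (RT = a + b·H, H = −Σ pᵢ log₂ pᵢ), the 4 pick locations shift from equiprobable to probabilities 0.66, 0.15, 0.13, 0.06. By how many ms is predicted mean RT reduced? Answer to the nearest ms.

105 ms

The RT saving is b·ΔH. Equiprobable H₀ = log₂(4) = 2.0000 bits; with the given probabilities H = 1.4324 bits.
b·(H₀ − H) = 185 × (2.0000 − 1.4324) = 105.01 ms.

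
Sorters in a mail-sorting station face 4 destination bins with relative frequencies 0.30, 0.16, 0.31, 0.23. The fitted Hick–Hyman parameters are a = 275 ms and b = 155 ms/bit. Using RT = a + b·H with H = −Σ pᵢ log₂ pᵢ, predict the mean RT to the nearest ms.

Entropy contributions −pᵢ log₂ pᵢ: 0.5211, 0.4230, 0.5238, 0.4877; sum H = 1.9556 bits.
RT = a + bH = 275 + 155·1.9556 = 578.11 ms.

578 ms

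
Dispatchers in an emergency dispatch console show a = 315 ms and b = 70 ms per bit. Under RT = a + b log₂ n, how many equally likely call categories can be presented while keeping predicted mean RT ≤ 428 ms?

3

Set 315 + 70·log₂ n ≤ 428 → log₂ n ≤ (428 − 315)/70 = 1.6143.
So n ≤ 2^1.6143 = 3.062; the largest integer n is 3.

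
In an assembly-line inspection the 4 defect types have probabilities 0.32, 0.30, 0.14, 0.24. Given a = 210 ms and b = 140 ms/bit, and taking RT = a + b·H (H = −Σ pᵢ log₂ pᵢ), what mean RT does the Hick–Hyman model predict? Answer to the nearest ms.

481 ms

Entropy contributions −pᵢ log₂ pᵢ: 0.5260, 0.5211, 0.3971, 0.4941; sum H = 1.9384 bits.
RT = a + bH = 210 + 140·1.9384 = 481.37 ms.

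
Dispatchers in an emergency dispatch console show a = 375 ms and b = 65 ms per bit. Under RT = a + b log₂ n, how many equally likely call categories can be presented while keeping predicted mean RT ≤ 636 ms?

16

65·log₂ n ≤ 636 − 375 = 261, giving log₂ n ≤ 4.0154 and n ≤ 16.172. The largest whole number is 16.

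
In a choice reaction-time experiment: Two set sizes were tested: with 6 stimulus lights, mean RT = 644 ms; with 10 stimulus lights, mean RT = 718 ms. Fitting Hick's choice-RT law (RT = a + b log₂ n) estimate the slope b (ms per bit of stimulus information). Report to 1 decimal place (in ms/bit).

100.4 ms/bit

b = (RT₂ − RT₁)/(log₂ n₂ − log₂ n₁) = (718 − 644)/(3.3219 − 2.5850) = 100.412 ms/bit.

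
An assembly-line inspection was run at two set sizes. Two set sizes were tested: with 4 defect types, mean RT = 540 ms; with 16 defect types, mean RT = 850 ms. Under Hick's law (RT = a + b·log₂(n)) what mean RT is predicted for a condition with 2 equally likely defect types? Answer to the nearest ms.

Solve the two-equation system in a and b:
  b = (850 − 540) / (log₂ 16 − log₂ 4) = 310 / (4 − 2) = 155 ms/bit
  a = 540 − 155 × 2 = 230 ms
Then RT(2) = 230 + 155 × log₂ 2 = 230 + 155 × 1 ≈ 385.000 ms.

385 ms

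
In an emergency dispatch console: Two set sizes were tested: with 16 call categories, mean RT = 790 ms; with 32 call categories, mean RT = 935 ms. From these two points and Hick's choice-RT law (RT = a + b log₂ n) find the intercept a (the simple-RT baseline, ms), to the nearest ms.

Slope: b = (935 − 790) / (log₂ 32 − log₂ 16) = 145/1.0000 = 145 ms/bit.
a = RT₁ − b·log₂ n₁ = 790 − 145 × 4 = 210.000 ms.

210 ms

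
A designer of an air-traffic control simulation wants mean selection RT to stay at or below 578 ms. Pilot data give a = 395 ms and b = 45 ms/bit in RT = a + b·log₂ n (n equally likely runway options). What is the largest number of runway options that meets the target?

45·log₂ n ≤ 578 − 395 = 183, giving log₂ n ≤ 4.0667 and n ≤ 16.757. The largest whole number is 16.

16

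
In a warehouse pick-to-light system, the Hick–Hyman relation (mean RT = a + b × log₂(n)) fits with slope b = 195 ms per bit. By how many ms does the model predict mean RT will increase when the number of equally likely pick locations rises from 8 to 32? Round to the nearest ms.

390 ms

ΔRT = (a + b log₂ n₂) − (a + b log₂ n₁) = b·(log₂ n₂ − log₂ n₁).
log₂(32) − log₂(8) = log₂(32/8) = log₂(4) = 2.
ΔRT = 195 × 2.0000 = 390.000 ms.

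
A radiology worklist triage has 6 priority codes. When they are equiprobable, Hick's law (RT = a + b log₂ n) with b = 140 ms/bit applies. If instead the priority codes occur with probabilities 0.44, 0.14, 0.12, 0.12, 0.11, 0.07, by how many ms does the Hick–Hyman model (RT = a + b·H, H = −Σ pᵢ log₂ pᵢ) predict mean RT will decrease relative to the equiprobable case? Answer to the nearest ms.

Equiprobable entropy H₀ = log₂ 6 = 2.5850 bits.
Skewed entropy H = −Σ pᵢ log₂ pᵢ = 2.2712 bits.
ΔRT = b·(H₀ − H) = 140 × 0.3137 = 43.92 ms.

44 ms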